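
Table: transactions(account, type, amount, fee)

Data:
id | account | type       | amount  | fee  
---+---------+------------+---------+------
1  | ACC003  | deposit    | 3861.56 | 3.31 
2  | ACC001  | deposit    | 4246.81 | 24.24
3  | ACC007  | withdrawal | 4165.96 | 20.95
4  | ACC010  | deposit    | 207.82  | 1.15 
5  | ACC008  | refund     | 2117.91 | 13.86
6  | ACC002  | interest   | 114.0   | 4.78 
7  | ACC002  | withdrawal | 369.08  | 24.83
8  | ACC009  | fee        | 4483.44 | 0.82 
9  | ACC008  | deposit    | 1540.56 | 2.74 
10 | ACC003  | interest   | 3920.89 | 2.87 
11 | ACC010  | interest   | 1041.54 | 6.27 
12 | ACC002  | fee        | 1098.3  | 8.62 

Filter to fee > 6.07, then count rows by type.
SELECT type, COUNT(*)
FROM transactions
WHERE fee > 6.07
GROUP BY type

Note: WHERE filters rows before grouping.

Result:
  deposit: 1
  fee: 1
  interest: 1
  refund: 1
  withdrawal: 2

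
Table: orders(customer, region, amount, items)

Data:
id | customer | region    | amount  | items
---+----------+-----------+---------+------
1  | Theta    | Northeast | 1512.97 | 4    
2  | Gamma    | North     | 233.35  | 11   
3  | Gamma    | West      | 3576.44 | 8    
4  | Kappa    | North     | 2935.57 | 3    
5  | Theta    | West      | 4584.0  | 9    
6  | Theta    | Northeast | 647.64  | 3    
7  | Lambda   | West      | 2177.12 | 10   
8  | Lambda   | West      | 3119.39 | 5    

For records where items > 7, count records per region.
SELECT region, COUNT(*)
FROM orders
WHERE items > 7
GROUP BY region

Note: WHERE filters rows before grouping.

Result:
  North: 1
  West: 3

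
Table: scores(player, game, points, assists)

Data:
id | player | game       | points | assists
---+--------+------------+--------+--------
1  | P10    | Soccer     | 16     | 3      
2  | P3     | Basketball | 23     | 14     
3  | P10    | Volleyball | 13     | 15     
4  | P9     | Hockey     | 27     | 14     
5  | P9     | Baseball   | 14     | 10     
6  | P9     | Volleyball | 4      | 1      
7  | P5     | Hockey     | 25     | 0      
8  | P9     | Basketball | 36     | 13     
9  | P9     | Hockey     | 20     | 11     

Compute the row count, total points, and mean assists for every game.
SELECT game,
       COUNT(*) as cnt,
       SUM(points) as total_points,
       AVG(assists) as avg_assists
FROM scores
GROUP BY game

Result:
  Baseball: 1 records, 14 total points, 10.00 avg assists
  Basketball: 2 records, 59 total points, 13.50 avg assists
  Hockey: 3 records, 72 total points, 8.33 avg assists
  Soccer: 1 records, 16 total points, 3.00 avg assists
  Volleyball: 2 records, 17 total points, 8.00 avg assists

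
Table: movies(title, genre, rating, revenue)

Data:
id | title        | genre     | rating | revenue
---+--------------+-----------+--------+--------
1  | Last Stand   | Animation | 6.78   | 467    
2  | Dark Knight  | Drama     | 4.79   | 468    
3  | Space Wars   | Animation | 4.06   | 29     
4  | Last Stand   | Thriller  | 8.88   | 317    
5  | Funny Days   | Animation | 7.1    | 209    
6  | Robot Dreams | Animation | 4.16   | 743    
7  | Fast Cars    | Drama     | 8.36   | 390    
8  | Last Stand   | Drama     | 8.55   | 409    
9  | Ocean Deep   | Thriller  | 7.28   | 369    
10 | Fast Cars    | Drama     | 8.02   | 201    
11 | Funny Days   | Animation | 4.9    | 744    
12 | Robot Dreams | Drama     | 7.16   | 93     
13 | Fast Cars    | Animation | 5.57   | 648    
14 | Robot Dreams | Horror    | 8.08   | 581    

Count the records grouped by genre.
SELECT genre, COUNT(*) as count
FROM movies
GROUP BY genre

Result:
  Animation: 6
  Drama: 5
  Horror: 1
  Thriller: 2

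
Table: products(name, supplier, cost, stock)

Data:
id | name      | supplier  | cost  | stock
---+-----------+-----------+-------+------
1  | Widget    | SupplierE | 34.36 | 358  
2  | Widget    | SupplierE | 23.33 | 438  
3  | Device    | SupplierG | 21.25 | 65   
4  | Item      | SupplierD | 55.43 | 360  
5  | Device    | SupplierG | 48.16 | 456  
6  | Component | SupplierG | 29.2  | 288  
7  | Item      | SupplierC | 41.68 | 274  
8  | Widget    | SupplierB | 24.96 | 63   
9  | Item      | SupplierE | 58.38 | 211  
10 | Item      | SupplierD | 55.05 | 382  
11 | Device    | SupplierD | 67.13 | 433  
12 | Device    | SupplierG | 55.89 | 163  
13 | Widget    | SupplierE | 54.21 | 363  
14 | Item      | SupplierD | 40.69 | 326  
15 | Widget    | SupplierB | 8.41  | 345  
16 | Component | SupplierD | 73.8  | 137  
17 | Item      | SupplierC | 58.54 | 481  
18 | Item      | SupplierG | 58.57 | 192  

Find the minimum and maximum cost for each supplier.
SELECT supplier, MIN(cost), MAX(cost)
FROM products
GROUP BY supplier

Result:
  SupplierB: min=8.41, max=24.96
  SupplierC: min=41.68, max=58.54
  SupplierD: min=40.69, max=73.80
  SupplierE: min=23.33, max=58.38
  SupplierG: min=21.25, max=58.57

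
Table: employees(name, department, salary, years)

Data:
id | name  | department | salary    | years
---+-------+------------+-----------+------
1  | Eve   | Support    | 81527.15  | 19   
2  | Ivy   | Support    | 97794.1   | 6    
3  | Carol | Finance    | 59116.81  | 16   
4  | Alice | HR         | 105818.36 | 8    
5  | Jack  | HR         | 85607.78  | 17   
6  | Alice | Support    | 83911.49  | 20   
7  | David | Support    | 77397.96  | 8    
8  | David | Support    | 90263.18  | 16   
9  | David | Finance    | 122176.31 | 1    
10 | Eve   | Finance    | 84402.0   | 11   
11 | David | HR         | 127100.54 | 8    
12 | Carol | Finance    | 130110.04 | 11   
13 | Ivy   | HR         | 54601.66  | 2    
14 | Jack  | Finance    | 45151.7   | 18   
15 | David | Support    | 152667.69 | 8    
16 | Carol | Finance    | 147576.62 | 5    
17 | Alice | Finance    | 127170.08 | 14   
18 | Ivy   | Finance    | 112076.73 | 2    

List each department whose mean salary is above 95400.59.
SELECT department, AVG(salary)
FROM employees
GROUP BY department
HAVING AVG(salary) > 95400.59

Result:
  Finance: avg=103472.54
  Support: avg=97260.26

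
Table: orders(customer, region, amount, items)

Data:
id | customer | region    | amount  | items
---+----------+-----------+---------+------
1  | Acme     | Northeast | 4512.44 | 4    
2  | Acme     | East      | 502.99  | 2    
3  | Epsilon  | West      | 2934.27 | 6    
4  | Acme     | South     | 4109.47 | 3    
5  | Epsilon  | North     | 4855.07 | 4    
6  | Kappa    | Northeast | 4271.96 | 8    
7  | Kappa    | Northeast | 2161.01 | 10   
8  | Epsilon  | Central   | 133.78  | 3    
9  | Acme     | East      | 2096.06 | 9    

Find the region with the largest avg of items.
SELECT region, AVG(items) as val
FROM orders
GROUP BY region
ORDER BY val DESC
LIMIT 1

Result: Northeast with avg(items) = 7.33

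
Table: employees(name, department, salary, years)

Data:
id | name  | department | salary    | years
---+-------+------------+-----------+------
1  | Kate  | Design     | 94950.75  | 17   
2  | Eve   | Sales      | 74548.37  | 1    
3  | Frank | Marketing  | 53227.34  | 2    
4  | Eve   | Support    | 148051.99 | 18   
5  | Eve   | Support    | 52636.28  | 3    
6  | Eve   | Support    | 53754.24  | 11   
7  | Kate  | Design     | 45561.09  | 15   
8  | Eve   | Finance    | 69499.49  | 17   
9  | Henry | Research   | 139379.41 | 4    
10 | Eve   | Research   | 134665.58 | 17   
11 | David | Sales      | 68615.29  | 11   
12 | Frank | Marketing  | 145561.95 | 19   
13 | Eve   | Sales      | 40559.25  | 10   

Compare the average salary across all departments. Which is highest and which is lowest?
SELECT department, AVG(salary)
FROM employees
GROUP BY department
ORDER BY AVG(salary)

All groups:
  Sales: 61240.97
  Finance: 69499.49
  Design: 70255.92
  Support: 84814.17
  Marketing: 99394.65
  Research: 137022.50

Highest: Research (137022.50)
Lowest: Sales (61240.97)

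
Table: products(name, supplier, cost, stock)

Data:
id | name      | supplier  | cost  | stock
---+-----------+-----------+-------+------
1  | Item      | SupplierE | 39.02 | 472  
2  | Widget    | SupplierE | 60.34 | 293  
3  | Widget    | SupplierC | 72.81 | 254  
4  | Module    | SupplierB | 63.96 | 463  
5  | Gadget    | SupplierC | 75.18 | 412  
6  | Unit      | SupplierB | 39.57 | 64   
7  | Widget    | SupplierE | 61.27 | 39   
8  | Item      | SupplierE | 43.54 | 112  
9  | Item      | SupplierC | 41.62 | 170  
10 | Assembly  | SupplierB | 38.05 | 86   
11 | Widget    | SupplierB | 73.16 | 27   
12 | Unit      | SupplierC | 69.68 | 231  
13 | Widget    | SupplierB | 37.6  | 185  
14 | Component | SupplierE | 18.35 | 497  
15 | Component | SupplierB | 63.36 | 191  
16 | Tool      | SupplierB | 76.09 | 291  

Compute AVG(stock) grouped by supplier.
SELECT supplier, AVG(stock) as result
FROM products
GROUP BY supplier

Result:
  SupplierB: 186.71
  SupplierC: 266.75
  SupplierE: 282.60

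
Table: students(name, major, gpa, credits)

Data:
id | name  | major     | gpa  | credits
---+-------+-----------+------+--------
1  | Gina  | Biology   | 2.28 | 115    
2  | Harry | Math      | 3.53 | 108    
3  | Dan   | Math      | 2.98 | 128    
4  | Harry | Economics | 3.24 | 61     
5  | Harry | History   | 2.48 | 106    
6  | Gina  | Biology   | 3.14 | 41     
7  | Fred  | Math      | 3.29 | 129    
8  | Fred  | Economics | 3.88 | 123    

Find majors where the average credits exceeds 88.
SELECT major, AVG(credits)
FROM students
GROUP BY major
HAVING AVG(credits) > 88

Result:
  Economics: avg=92.00
  History: avg=106.00
  Math: avg=121.67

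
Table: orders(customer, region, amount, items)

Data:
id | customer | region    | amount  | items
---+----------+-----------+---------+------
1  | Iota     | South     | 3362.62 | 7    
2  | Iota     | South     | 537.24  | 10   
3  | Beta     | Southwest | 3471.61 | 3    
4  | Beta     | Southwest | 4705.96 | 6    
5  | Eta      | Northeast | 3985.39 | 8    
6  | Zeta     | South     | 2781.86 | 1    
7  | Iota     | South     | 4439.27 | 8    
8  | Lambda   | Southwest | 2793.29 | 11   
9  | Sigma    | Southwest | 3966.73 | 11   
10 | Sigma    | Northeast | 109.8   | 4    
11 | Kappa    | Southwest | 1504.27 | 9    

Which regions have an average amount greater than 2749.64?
SELECT region, AVG(amount)
FROM orders
GROUP BY region
HAVING AVG(amount) > 2749.64

Result:
  South: avg=2780.25
  Southwest: avg=3288.37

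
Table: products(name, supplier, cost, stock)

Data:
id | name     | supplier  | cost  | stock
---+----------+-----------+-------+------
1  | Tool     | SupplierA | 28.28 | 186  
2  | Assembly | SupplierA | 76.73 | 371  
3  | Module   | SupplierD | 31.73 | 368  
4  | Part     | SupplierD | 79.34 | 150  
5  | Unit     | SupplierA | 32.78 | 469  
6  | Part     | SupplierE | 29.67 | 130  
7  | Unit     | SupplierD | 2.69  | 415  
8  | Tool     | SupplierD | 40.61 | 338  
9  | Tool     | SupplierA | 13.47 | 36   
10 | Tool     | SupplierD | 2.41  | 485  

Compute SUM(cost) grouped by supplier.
SELECT supplier, SUM(cost) as result
FROM products
GROUP BY supplier

Result:
  SupplierA: 151.26
  SupplierD: 156.78
  SupplierE: 29.67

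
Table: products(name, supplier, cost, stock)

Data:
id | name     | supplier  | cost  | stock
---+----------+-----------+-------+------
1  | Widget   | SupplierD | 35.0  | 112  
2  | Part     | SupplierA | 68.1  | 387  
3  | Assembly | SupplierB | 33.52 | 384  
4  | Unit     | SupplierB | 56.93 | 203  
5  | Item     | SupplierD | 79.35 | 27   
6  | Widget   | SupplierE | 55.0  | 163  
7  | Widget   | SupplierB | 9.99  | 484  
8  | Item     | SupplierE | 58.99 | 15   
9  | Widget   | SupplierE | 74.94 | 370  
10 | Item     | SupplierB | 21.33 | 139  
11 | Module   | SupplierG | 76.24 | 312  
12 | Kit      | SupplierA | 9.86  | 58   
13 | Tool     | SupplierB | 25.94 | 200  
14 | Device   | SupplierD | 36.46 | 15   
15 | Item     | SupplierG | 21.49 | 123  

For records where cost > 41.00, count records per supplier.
SELECT supplier, COUNT(*)
FROM products
WHERE cost > 41.00
GROUP BY supplier

Note: WHERE filters rows before grouping.

Result:
  SupplierA: 1
  SupplierB: 1
  SupplierD: 1
  SupplierE: 3
  SupplierG: 1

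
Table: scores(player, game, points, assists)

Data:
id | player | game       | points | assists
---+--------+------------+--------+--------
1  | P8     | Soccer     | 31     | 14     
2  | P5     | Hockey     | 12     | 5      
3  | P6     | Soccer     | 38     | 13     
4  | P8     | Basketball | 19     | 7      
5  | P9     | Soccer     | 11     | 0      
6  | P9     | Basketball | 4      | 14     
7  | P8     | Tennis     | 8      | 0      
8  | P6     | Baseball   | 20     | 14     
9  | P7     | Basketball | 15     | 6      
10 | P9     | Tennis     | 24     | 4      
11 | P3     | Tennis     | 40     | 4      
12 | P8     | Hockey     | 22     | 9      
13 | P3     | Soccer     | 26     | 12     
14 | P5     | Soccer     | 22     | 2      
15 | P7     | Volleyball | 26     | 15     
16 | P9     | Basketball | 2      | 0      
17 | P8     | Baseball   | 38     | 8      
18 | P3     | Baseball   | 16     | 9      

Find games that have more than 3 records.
SELECT game, COUNT(*) as cnt
FROM scores
GROUP BY game
HAVING COUNT(*) > 3

Result:
  Basketball: 4
  Soccer: 5

Note: HAVING filters groups after aggregation, WHERE filters rows before.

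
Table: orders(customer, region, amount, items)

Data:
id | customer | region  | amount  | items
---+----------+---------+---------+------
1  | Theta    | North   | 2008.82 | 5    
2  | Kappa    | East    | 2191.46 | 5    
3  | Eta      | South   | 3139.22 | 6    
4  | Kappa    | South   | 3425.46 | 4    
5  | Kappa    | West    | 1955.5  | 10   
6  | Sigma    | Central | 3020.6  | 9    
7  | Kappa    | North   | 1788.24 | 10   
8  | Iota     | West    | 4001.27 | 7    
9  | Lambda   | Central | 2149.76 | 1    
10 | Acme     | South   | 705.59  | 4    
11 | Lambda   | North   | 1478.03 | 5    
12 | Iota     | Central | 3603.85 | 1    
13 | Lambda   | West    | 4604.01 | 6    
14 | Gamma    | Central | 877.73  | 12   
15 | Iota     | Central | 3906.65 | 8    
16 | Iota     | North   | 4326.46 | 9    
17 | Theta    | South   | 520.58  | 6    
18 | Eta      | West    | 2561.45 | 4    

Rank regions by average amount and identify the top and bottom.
SELECT region, AVG(amount)
FROM orders
GROUP BY region
ORDER BY AVG(amount)

All groups:
  South: 1947.71
  East: 2191.46
  North: 2400.39
  Central: 2711.72
  West: 3280.56

Highest: West (3280.56)
Lowest: South (1947.71)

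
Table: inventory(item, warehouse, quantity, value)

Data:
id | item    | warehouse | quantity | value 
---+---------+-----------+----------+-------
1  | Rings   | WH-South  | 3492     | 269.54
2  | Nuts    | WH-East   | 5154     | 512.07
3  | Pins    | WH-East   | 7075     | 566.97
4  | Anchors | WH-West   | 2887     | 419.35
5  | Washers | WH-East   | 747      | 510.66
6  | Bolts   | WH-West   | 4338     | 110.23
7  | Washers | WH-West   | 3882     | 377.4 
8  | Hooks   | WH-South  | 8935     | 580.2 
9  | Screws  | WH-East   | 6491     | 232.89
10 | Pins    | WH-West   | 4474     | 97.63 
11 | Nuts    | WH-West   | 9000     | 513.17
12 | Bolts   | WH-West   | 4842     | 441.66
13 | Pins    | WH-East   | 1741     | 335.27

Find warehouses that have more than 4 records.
SELECT warehouse, COUNT(*) as cnt
FROM inventory
GROUP BY warehouse
HAVING COUNT(*) > 4

Result:
  WH-East: 5
  WH-West: 6

Note: HAVING filters groups after aggregation, WHERE filters rows before.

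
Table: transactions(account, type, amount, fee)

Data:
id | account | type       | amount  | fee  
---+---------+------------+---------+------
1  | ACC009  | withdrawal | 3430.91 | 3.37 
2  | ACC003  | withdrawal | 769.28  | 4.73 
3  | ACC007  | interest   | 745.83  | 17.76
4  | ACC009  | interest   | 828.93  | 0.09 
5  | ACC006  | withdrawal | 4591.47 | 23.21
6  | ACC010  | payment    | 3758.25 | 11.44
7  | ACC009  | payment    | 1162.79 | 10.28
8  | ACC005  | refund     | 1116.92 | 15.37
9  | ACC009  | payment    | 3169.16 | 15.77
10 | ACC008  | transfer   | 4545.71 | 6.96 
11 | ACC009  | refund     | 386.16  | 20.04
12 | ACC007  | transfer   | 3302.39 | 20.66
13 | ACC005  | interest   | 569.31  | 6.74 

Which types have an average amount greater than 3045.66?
SELECT type, AVG(amount)
FROM transactions
GROUP BY type
HAVING AVG(amount) > 3045.66

Result:
  transfer: avg=3924.05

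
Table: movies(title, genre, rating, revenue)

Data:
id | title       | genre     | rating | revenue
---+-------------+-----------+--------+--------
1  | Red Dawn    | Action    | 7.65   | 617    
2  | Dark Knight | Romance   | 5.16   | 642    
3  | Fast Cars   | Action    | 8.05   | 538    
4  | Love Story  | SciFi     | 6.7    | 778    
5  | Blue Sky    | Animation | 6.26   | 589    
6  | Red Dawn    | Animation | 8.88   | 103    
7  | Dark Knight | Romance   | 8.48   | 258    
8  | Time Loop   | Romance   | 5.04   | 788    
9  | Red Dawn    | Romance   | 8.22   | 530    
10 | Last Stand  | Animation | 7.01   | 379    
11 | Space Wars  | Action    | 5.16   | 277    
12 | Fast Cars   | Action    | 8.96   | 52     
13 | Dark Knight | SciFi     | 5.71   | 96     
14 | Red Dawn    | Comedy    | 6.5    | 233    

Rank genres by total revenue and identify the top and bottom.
SELECT genre, SUM(revenue)
FROM movies
GROUP BY genre
ORDER BY SUM(revenue)

All groups:
  Comedy: 233
  SciFi: 874
  Animation: 1071
  Action: 1484
  Romance: 2218

Highest: Romance (2218)
Lowest: Comedy (233)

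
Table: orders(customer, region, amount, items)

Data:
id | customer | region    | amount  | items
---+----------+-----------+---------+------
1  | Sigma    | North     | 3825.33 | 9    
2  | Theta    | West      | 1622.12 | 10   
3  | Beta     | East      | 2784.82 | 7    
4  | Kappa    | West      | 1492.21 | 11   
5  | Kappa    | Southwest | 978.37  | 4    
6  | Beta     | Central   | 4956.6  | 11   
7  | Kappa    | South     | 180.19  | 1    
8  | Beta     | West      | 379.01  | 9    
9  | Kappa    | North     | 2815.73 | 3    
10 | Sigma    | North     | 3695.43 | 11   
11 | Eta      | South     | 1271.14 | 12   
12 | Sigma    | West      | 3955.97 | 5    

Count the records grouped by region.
SELECT region, COUNT(*) as count
FROM orders
GROUP BY region

Result:
  Central: 1
  East: 1
  North: 3
  South: 2
  Southwest: 1
  West: 4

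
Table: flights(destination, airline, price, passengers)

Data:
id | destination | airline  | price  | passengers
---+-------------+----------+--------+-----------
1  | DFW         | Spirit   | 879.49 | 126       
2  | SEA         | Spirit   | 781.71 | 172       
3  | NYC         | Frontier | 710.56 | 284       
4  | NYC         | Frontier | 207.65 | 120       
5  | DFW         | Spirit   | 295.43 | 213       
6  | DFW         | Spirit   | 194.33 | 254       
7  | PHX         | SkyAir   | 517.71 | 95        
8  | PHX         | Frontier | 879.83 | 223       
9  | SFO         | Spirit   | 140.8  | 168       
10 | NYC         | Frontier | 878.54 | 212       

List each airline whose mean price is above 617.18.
SELECT airline, AVG(price)
FROM flights
GROUP BY airline
HAVING AVG(price) > 617.18

Result:
  Frontier: avg=669.15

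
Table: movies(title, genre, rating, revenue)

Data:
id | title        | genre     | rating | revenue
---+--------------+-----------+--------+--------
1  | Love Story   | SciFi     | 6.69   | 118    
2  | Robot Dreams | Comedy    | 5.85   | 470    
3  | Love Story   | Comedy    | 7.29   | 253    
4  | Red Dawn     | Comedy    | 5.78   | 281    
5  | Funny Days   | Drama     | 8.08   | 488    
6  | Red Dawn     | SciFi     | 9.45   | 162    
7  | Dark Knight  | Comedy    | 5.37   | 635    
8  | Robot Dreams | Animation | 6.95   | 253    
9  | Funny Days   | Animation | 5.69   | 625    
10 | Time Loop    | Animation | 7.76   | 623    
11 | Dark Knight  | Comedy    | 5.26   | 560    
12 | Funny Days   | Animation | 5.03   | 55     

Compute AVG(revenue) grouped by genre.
SELECT genre, AVG(revenue) as result
FROM movies
GROUP BY genre

Result:
  Animation: 389.00
  Comedy: 439.80
  Drama: 488.00
  SciFi: 140.00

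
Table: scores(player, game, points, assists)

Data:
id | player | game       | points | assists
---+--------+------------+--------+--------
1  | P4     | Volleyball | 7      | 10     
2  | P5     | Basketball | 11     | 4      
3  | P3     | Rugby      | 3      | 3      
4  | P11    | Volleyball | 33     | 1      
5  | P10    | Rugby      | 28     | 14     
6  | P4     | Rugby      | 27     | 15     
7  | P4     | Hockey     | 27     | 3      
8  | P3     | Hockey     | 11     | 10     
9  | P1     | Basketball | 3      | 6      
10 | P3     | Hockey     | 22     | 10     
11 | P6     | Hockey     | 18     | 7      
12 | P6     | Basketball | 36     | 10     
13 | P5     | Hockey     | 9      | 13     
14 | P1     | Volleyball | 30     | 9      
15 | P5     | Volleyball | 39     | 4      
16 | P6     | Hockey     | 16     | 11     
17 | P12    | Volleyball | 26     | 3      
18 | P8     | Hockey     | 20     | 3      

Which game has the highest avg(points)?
SELECT game, AVG(points) as val
FROM scores
GROUP BY game
ORDER BY val DESC
LIMIT 1

Result: Volleyball with avg(points) = 27.00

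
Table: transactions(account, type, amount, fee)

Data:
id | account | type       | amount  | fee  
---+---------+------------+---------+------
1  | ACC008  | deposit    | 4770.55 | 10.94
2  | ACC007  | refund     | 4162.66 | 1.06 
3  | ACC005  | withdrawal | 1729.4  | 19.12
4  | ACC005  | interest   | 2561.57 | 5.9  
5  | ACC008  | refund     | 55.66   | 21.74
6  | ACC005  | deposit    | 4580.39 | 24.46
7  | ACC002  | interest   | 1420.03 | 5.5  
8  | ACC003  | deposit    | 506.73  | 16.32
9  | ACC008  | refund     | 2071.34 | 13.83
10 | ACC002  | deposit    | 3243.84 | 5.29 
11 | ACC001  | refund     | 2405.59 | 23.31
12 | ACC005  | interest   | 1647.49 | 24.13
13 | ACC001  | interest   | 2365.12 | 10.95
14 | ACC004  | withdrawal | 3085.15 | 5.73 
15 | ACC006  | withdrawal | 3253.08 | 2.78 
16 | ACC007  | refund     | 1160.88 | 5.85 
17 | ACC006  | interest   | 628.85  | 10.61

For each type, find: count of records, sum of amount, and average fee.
SELECT type,
       COUNT(*) as cnt,
       SUM(amount) as total_amount,
       AVG(fee) as avg_fee
FROM transactions
GROUP BY type

Result:
  deposit: 4 records, 13101.51 total amount, 14.25 avg fee
  interest: 5 records, 8623.06 total amount, 11.42 avg fee
  refund: 5 records, 9856.13 total amount, 13.16 avg fee
  withdrawal: 3 records, 8067.63 total amount, 9.21 avg fee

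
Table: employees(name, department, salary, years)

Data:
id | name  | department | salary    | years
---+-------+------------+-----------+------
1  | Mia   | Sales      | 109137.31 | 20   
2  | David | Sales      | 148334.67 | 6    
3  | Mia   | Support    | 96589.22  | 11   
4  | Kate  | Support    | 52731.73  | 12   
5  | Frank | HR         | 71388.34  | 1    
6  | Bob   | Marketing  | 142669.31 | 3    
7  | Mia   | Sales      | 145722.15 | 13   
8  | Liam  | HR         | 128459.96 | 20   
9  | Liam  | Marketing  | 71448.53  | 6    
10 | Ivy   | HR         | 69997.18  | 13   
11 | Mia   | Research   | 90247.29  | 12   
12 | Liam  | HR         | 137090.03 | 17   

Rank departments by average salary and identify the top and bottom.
SELECT department, AVG(salary)
FROM employees
GROUP BY department
ORDER BY AVG(salary)

All groups:
  Support: 74660.48
  Research: 90247.29
  HR: 101733.88
  Marketing: 107058.92
  Sales: 134398.04

Highest: Sales (134398.04)
Lowest: Support (74660.48)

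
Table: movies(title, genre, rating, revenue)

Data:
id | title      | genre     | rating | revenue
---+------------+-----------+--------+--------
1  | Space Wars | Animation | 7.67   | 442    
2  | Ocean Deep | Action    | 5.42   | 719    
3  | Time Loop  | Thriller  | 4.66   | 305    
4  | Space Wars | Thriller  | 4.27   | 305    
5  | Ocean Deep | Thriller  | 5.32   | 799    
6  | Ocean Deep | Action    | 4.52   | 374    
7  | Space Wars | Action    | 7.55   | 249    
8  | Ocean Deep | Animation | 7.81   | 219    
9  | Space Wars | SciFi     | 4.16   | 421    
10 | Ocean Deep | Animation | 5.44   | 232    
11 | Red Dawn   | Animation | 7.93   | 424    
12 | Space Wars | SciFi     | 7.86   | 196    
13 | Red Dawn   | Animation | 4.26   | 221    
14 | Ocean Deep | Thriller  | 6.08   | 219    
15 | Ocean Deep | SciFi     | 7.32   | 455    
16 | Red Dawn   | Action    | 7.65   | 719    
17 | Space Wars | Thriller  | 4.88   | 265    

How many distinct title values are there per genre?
SELECT genre, COUNT(DISTINCT title)
FROM movies
GROUP BY genre

Result:
  Action: 3 distinct
  Animation: 3 distinct
  SciFi: 2 distinct
  Thriller: 3 distinct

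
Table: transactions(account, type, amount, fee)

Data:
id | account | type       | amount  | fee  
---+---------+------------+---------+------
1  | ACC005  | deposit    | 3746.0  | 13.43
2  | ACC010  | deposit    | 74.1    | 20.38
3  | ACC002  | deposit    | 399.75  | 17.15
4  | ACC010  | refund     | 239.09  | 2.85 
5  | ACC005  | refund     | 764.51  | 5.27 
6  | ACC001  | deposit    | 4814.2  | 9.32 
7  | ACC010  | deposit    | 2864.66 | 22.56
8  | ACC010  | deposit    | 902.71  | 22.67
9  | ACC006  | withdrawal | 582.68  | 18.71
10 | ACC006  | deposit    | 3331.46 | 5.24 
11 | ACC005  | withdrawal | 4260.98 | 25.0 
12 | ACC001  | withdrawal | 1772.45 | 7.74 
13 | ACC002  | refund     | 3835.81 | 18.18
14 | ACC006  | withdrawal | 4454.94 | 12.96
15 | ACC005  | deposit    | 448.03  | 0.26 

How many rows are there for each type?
SELECT type, COUNT(*) as count
FROM transactions
GROUP BY type

Result:
  deposit: 8
  refund: 3
  withdrawal: 4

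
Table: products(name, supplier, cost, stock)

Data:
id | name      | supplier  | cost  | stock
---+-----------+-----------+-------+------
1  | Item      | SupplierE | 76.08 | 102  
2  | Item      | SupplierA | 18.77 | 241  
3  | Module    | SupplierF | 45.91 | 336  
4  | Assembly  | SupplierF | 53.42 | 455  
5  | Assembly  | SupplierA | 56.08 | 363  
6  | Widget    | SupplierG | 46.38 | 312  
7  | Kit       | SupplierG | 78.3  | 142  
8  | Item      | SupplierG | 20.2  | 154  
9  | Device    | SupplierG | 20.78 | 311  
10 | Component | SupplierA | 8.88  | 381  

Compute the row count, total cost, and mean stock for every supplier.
SELECT supplier,
       COUNT(*) as cnt,
       SUM(cost) as total_cost,
       AVG(stock) as avg_stock
FROM products
GROUP BY supplier

Result:
  SupplierA: 3 records, 83.73 total cost, 328.33 avg stock
  SupplierE: 1 records, 76.08 total cost, 102.00 avg stock
  SupplierF: 2 records, 99.33 total cost, 395.50 avg stock
  SupplierG: 4 records, 165.66 total cost, 229.75 avg stock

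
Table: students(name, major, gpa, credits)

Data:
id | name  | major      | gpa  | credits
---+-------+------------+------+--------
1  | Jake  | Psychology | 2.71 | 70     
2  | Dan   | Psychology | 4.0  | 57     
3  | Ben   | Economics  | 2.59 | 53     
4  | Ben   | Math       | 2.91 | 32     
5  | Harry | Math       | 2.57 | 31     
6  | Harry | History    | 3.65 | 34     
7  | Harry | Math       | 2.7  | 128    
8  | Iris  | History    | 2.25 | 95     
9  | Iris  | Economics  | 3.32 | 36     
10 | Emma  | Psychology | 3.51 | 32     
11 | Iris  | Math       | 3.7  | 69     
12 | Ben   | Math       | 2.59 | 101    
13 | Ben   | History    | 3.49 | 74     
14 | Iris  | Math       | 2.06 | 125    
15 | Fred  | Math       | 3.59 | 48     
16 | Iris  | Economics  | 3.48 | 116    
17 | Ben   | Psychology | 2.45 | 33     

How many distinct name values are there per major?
SELECT major, COUNT(DISTINCT name)
FROM students
GROUP BY major

Result:
  Economics: 2 distinct
  History: 3 distinct
  Math: 4 distinct
  Psychology: 4 distinct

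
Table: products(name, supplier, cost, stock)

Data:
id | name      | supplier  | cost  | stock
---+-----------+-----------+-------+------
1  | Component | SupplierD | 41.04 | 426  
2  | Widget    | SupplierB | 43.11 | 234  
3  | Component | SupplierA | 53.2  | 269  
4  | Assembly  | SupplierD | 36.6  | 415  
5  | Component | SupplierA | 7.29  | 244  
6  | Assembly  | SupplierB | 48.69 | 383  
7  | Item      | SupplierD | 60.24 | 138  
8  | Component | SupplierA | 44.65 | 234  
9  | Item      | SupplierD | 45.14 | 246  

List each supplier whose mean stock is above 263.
SELECT supplier, AVG(stock)
FROM products
GROUP BY supplier
HAVING AVG(stock) > 263

Result:
  SupplierB: avg=308.50
  SupplierD: avg=306.25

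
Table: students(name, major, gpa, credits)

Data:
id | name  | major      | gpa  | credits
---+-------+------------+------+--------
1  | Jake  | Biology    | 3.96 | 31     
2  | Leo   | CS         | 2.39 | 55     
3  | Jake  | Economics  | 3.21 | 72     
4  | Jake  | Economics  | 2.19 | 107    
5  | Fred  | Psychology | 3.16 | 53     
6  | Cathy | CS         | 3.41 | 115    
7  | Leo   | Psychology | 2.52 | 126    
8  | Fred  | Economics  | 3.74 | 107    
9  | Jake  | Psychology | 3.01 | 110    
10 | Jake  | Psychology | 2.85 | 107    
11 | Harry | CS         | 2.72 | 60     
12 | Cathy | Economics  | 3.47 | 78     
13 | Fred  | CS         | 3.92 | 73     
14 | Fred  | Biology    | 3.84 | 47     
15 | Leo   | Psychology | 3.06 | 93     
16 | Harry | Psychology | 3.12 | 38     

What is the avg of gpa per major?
SELECT major, AVG(gpa) as result
FROM students
GROUP BY major

Result:
  Biology: 3.90
  CS: 3.11
  Economics: 3.15
  Psychology: 2.95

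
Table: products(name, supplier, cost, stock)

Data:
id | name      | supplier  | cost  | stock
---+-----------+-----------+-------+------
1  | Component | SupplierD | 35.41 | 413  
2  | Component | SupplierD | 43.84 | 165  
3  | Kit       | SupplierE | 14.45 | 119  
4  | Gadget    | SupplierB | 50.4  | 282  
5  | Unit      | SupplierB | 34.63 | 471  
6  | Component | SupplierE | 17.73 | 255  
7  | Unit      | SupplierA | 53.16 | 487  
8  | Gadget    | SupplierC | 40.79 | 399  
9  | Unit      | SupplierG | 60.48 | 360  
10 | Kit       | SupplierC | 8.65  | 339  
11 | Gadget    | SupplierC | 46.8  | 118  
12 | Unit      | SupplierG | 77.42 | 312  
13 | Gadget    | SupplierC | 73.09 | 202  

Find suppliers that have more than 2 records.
SELECT supplier, COUNT(*) as cnt
FROM products
GROUP BY supplier
HAVING COUNT(*) > 2

Result:
  SupplierC: 4

Note: HAVING filters groups after aggregation, WHERE filters rows before.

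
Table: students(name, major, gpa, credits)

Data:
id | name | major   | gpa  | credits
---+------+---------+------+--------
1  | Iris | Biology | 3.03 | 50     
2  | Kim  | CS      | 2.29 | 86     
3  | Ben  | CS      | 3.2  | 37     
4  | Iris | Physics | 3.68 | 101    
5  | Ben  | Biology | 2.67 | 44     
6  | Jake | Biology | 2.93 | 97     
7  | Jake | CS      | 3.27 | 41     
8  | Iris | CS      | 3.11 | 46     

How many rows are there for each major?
SELECT major, COUNT(*) as count
FROM students
GROUP BY major

Result:
  Biology: 3
  CS: 4
  Physics: 1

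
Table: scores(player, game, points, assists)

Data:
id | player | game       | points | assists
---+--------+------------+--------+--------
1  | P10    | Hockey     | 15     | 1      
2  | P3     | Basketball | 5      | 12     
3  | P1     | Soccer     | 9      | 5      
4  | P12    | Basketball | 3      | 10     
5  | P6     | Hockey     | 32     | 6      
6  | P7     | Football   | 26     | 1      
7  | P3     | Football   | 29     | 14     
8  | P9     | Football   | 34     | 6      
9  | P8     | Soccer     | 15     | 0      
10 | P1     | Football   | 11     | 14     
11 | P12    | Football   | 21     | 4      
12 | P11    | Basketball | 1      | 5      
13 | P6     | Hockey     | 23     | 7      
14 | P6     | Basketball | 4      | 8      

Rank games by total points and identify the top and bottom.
SELECT game, SUM(points)
FROM scores
GROUP BY game
ORDER BY SUM(points)

All groups:
  Basketball: 13
  Soccer: 24
  Hockey: 70
  Football: 121

Highest: Football (121)
Lowest: Basketball (13)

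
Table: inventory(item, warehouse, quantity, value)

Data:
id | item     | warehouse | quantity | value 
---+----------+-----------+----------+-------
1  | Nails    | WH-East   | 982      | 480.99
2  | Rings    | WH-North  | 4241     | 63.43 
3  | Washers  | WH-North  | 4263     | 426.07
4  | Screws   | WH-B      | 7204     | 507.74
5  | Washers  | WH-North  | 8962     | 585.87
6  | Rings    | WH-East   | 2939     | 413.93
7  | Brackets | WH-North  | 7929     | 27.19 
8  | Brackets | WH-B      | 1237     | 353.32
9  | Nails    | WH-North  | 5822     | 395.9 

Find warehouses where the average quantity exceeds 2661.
SELECT warehouse, AVG(quantity)
FROM inventory
GROUP BY warehouse
HAVING AVG(quantity) > 2661

Result:
  WH-B: avg=4220.50
  WH-North: avg=6243.40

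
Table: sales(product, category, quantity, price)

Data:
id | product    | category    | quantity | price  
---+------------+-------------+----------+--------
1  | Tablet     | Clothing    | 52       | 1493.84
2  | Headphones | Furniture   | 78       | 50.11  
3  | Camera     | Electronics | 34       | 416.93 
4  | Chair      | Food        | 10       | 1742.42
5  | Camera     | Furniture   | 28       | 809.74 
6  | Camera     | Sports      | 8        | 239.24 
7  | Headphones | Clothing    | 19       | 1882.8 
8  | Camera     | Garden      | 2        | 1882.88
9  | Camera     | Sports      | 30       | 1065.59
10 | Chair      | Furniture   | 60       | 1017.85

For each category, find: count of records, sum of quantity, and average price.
SELECT category,
       COUNT(*) as cnt,
       SUM(quantity) as total_quantity,
       AVG(price) as avg_price
FROM sales
GROUP BY category

Result:
  Clothing: 2 records, 71 total quantity, 1688.32 avg price
  Electronics: 1 records, 34 total quantity, 416.93 avg price
  Food: 1 records, 10 total quantity, 1742.42 avg price
  Furniture: 3 records, 166 total quantity, 625.90 avg price
  Garden: 1 records, 2 total quantity, 1882.88 avg price
  Sports: 2 records, 38 total quantity, 652.42 avg price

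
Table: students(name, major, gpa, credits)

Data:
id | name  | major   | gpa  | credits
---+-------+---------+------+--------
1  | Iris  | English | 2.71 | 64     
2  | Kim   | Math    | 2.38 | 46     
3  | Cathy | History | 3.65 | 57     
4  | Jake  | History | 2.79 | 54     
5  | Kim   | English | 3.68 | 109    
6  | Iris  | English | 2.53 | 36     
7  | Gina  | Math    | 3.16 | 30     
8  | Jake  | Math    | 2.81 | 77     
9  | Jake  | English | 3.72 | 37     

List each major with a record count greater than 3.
SELECT major, COUNT(*) as cnt
FROM students
GROUP BY major
HAVING COUNT(*) > 3

Result:
  English: 4

Note: HAVING filters groups after aggregation, WHERE filters rows before.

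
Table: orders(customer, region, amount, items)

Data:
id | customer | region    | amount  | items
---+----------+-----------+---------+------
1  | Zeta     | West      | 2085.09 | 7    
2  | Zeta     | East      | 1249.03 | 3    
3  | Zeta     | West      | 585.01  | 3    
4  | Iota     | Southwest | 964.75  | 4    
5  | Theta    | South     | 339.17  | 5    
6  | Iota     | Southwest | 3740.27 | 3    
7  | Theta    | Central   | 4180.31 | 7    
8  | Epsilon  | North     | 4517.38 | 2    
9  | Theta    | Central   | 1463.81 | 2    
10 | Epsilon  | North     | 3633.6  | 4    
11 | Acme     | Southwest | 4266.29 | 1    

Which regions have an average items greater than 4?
SELECT region, AVG(items)
FROM orders
GROUP BY region
HAVING AVG(items) > 4

Result:
  Central: avg=4.50
  South: avg=5.00
  West: avg=5.00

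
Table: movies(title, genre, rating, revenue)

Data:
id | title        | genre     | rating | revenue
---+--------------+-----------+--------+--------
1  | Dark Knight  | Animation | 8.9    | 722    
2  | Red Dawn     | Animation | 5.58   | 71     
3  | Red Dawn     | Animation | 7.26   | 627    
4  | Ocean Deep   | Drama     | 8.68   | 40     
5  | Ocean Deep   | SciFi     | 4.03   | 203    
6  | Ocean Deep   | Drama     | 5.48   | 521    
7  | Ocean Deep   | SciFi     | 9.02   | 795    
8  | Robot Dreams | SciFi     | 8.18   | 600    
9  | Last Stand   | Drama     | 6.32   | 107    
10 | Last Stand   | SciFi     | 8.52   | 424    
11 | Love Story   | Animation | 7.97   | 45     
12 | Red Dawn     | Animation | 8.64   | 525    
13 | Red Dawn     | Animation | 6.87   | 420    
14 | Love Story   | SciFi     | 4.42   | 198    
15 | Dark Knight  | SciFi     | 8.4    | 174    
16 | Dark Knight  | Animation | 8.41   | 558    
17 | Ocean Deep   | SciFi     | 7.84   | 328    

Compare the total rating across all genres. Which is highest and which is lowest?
SELECT genre, SUM(rating)
FROM movies
GROUP BY genre
ORDER BY SUM(rating)

All groups:
  Drama: 20.48
  SciFi: 50.41
  Animation: 53.63

Highest: Animation (53.63)
Lowest: Drama (20.48)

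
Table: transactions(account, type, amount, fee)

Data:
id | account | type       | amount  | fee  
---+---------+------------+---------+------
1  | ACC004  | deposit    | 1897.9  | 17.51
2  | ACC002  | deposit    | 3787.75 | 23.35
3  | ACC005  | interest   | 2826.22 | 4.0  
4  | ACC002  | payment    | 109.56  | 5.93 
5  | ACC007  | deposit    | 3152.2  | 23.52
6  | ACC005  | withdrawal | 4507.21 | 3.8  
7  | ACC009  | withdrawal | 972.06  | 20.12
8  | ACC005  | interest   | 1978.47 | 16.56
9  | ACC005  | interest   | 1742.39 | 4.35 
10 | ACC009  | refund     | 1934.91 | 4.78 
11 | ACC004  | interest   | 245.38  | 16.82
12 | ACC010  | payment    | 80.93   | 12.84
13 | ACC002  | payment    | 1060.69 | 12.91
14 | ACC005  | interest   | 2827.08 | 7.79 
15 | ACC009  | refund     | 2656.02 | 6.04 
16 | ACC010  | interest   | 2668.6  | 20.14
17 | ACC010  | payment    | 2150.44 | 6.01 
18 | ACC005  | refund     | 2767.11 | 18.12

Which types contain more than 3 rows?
SELECT type, COUNT(*) as cnt
FROM transactions
GROUP BY type
HAVING COUNT(*) > 3

Result:
  interest: 6
  payment: 4

Note: HAVING filters groups after aggregation, WHERE filters rows before.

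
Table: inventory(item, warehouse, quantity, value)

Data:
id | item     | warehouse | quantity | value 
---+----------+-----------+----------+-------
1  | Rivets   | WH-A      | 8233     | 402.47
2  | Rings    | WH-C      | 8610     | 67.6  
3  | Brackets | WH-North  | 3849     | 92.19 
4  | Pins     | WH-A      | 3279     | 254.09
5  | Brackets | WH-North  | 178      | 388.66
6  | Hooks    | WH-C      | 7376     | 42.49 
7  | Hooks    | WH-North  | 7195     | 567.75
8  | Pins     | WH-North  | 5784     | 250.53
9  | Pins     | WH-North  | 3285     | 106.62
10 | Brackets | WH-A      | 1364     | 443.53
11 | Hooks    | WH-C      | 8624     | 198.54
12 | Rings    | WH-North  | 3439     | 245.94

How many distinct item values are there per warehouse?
SELECT warehouse, COUNT(DISTINCT item)
FROM inventory
GROUP BY warehouse

Result:
  WH-A: 3 distinct
  WH-C: 2 distinct
  WH-North: 4 distinct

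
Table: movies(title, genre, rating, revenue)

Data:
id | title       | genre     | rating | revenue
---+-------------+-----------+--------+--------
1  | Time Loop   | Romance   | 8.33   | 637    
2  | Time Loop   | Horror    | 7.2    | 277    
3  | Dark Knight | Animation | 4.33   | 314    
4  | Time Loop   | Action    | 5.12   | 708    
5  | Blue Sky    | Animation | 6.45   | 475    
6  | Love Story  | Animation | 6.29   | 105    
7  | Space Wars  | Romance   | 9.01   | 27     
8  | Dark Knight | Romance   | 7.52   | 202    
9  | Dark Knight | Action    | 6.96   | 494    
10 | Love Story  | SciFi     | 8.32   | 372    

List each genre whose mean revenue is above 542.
SELECT genre, AVG(revenue)
FROM movies
GROUP BY genre
HAVING AVG(revenue) > 542

Result:
  Action: avg=601.00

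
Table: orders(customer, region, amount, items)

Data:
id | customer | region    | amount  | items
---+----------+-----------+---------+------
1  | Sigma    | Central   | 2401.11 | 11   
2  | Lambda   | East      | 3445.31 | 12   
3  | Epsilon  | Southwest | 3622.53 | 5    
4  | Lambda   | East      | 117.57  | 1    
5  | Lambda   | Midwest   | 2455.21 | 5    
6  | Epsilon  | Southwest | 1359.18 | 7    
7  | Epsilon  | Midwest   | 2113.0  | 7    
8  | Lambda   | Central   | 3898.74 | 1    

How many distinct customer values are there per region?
SELECT region, COUNT(DISTINCT customer)
FROM orders
GROUP BY region

Result:
  Central: 2 distinct
  East: 1 distinct
  Midwest: 2 distinct
  Southwest: 1 distinct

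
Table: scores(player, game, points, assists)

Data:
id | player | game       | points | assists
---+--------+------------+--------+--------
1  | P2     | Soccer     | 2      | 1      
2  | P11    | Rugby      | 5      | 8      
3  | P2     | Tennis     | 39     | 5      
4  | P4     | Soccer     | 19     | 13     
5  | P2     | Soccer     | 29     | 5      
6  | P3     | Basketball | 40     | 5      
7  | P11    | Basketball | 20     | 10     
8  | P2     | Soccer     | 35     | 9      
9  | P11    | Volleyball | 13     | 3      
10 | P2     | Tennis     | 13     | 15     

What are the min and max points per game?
SELECT game, MIN(points), MAX(points)
FROM scores
GROUP BY game

Result:
  Basketball: min=20, max=40
  Rugby: min=5, max=5
  Soccer: min=2, max=35
  Tennis: min=13, max=39
  Volleyball: min=13, max=13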